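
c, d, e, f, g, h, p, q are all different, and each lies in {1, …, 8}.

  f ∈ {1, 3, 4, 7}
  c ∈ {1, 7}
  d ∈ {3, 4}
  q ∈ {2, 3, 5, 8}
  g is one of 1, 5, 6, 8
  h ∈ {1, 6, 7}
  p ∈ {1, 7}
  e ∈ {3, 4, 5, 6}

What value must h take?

6

Among the 8 variables, 2 fits only q (and all 8 values in {1, 2, 3, 4, 5, 6, 7, 8} must be used), so q = 2.
The 7 still-open variables together cover exactly {1, 3, 4, 5, 6, 7, 8} — 7 values for 7 variables — and 8 appears only in g's list, so g = 8.
Among the 6 still-open variables, 5 fits only e (and all 6 values in {1, 3, 4, 5, 6, 7} must be used), so e = 5.
The 5 still-open variables together cover exactly {1, 3, 4, 6, 7} — 5 values for 5 variables — and 6 appears only in h's list, so h = 6.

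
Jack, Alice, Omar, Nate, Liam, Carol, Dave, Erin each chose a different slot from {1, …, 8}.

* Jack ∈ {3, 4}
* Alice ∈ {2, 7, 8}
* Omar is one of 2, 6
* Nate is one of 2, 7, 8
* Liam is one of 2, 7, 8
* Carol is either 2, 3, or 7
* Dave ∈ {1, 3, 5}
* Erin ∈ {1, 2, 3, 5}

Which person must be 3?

Carol

The 8 variables together cover exactly {1, 2, 3, 4, 5, 6, 7, 8} — 8 values for 8 variables — and 4 appears only in Jack's list, so Jack = 4.
The 7 still-open variables draw from only 7 values {1, 2, 3, 5, 6, 7, 8}, so each is used; only Omar can be 6, hence Omar = 6.
Alice, Nate, Liam between them cover only {2, 7, 8} — a naked triple. Remove those values from Carol, Erin.
So 3 goes to Carol.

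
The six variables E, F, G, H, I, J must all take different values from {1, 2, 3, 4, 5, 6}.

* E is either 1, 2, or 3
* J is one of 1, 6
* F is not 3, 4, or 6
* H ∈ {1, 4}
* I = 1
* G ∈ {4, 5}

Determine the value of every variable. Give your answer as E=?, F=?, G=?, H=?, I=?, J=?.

I must be 1 (only option left). Remove 1 from E, F, H, J.
J has just one choice, so J = 6.
H has just one choice, so H = 4. So G can't be 4.
That leaves G = 5. So F can't be 5.
F has just one choice, so F = 2. Eliminate 2 elsewhere: E.
E has just one choice, so E = 3.

E=3, F=2, G=5, H=4, I=1, J=6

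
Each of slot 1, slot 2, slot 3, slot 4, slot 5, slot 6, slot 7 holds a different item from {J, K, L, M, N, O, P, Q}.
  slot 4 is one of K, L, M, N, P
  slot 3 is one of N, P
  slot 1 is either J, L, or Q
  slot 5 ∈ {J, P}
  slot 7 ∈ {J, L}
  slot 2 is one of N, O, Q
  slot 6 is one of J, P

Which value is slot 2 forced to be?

O

slot 5 and slot 6 share exactly the 2 values {J, P}; by pigeonhole those values go to them, so strike J, P from slot 1, slot 3, slot 4, slot 7.
slot 3 has just one choice, so slot 3 = N. Eliminate N elsewhere: slot 2, slot 4.
That leaves slot 7 = L. Strike L from slot 1, slot 4.
That leaves slot 1 = Q. Remove Q from slot 2.
So slot 2 = O.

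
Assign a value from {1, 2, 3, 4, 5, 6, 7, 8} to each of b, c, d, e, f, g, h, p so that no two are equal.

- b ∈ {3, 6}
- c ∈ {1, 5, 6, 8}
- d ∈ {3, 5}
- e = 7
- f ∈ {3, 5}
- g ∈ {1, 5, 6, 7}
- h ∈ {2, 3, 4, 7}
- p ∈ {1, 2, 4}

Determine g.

e must be 7 (only option left). Strike 7 from g, h.
The 7 still-open variables draw from only 7 values {1, 2, 3, 4, 5, 6, 8}, so each is used; only c can be 8, hence c = 8.
d and f between them cover only {3, 5} — a naked pair. Remove those values from b, g, h.
That leaves b = 6. Remove 6 from g.
So g = 1.

1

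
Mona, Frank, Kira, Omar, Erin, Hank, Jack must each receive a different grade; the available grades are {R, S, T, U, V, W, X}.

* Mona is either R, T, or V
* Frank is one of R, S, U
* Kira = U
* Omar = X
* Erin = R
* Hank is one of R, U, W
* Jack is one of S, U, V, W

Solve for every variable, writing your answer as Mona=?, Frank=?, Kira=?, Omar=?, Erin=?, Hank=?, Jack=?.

Mona=T, Frank=S, Kira=U, Omar=X, Erin=R, Hank=W, Jack=V

Kira has just one choice, so Kira = U. Strike U from Frank, Hank, Jack.
Omar's domain is down to {X}, so Omar = X.
Erin must be R (only option left). Remove R from Mona, Frank, Hank.
Hank must be W (only option left). Remove W from Jack.
Frank has just one choice, so Frank = S. Eliminate S elsewhere: Jack.
That leaves Jack = V. Remove V from Mona.
Mona's domain is down to {T}, so Mona = T.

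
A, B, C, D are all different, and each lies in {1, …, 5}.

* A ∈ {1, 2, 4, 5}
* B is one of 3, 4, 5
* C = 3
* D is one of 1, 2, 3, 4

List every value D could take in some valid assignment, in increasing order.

C has just one choice, so C = 3. Eliminate 3 elsewhere: B, D.
No further eliminations apply; D can still be any of 1, 2, 4.

1, 2, 4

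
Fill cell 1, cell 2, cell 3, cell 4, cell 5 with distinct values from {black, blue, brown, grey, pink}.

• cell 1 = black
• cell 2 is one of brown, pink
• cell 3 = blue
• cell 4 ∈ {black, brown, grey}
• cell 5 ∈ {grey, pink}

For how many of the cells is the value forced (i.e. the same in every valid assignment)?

2

cell 1 must be black (only option left). Eliminate black elsewhere: cell 4.
cell 3 must be blue (only option left).
Determined: cell 1=black, cell 3=blue. The other cells each still have more than one consistent value. That makes 2.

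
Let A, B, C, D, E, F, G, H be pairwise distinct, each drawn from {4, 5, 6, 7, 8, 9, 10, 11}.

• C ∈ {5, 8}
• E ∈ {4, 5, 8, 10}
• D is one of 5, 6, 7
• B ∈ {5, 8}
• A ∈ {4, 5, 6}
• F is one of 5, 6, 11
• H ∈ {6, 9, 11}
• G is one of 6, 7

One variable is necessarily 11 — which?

Among the 8 variables, 9 fits only H (and all 8 values in {4, 5, 6, 7, 8, 9, 10, 11} must be used), so H = 9.
The 7 still-open variables draw from only 7 values {4, 5, 6, 7, 8, 10, 11}, so each is used; only E can be 10, hence E = 10.
The 6 still-open variables together cover exactly {4, 5, 6, 7, 8, 11} — 6 values for 6 variables — and 4 appears only in A's list, so A = 4.
The 5 still-open variables draw from only 5 values {5, 6, 7, 8, 11}, so each is used; only F can be 11, hence F = 11.

F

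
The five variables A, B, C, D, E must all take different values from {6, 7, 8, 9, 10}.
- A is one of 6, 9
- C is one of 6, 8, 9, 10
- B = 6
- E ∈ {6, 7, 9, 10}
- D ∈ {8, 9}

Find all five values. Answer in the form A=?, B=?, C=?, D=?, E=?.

B's domain is down to {6}, so B = 6. Remove 6 from A, C, E.
A must be 9 (only option left). So C, D, E can't be 9.
D has just one choice, so D = 8. Eliminate 8 elsewhere: C.
That leaves C = 10. Remove 10 from E.
E has just one choice, so E = 7.

A=9, B=6, C=10, D=8, E=7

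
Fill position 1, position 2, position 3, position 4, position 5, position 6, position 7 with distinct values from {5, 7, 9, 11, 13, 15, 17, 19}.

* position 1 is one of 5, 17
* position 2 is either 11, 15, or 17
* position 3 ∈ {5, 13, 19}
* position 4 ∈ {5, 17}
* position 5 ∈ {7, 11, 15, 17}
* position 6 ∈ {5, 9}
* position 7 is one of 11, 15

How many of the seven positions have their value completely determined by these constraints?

2

position 1 and position 4 share exactly the 2 values {5, 17}; by pigeonhole those values go to them, so strike 5, 17 from position 2, position 3, position 5, position 6.
position 6 has just one choice, so position 6 = 9.
position 2 and position 7 share exactly the 2 values {11, 15}; by pigeonhole those values go to them, so strike 11, 15 from position 5.
position 5 must be 7 (only option left).
Determined: position 5=7, position 6=9. The other positions each still have more than one consistent value. That makes 2.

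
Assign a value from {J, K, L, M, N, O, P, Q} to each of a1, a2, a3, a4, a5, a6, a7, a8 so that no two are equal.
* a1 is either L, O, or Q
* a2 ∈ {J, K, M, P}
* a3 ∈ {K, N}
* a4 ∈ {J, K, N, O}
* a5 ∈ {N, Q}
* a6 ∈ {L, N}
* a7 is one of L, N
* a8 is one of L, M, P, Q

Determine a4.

J

a6 and a7 share exactly the 2 values {L, N}; by pigeonhole those values go to them, so strike L, N from a1, a3, a4, a5, a8.
a3 must be K (only option left). Remove K from a2, a4.
a5 has just one choice, so a5 = Q. Eliminate Q elsewhere: a1, a8.
a1's domain is down to {O}, so a1 = O. Strike O from a4.
So a4 = J.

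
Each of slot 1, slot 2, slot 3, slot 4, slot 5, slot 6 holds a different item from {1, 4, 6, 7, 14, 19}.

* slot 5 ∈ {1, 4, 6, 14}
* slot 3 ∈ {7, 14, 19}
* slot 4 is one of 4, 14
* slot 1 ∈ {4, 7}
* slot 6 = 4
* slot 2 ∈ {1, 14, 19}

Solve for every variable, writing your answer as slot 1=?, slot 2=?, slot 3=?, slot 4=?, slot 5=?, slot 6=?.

slot 1=7, slot 2=1, slot 3=19, slot 4=14, slot 5=6, slot 6=4

slot 6 must be 4 (only option left). Eliminate 4 elsewhere: slot 1, slot 4, slot 5.
That leaves slot 1 = 7. Remove 7 from slot 3.
That leaves slot 4 = 14. Strike 14 from slot 2, slot 3, slot 5.
slot 3 must be 19 (only option left). So slot 2 can't be 19.
slot 2's domain is down to {1}, so slot 2 = 1. Remove 1 from slot 5.
slot 5's domain is down to {6}, so slot 5 = 6.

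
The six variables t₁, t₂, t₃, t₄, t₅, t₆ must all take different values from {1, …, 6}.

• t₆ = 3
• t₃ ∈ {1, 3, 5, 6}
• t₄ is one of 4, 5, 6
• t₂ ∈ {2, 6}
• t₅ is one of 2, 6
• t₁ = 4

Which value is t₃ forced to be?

t₁ has just one choice, so t₁ = 4. Strike 4 from t₄.
t₆'s domain is down to {3}, so t₆ = 3. Strike 3 from t₃.
The 4 still-open variables together cover exactly {1, 2, 5, 6} — 4 values for 4 variables — and 1 appears only in t₃'s list, so t₃ = 1.

1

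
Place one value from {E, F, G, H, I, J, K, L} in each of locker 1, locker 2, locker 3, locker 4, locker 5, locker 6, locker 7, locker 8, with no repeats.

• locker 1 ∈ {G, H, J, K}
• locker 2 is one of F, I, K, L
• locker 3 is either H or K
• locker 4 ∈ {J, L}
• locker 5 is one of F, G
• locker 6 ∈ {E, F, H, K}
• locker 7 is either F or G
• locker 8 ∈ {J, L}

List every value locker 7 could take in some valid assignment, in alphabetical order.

F, G

The 8 variables draw from only 8 values {E, F, G, H, I, J, K, L}, so each is used; only locker 6 can be E, hence locker 6 = E.
The 7 still-open variables together cover exactly {F, G, H, I, J, K, L} — 7 values for 7 variables — and I appears only in locker 2's list, so locker 2 = I.
The 2 variables locker 4 and locker 8 are confined to {J, L}, which locks those values in; drop them from locker 1.
The 2 variables locker 5 and locker 7 are confined to {F, G}, which locks those values in; drop them from locker 1.
No further eliminations apply; locker 7 can still be any of F, G.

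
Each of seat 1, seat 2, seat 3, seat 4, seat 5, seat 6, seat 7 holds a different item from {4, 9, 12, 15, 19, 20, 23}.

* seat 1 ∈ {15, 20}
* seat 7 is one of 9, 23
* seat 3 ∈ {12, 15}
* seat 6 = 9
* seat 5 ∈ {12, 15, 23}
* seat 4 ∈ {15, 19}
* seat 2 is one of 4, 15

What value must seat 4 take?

19

seat 6 has just one choice, so seat 6 = 9. Remove 9 from seat 7.
seat 7 has just one choice, so seat 7 = 23. Eliminate 23 elsewhere: seat 5.
Among the 5 still-open variables, 4 fits only seat 2 (and all 5 values in {4, 12, 15, 19, 20} must be used), so seat 2 = 4.
The 4 still-open variables draw from only 4 values {12, 15, 19, 20}, so each is used; only seat 4 can be 19, hence seat 4 = 19.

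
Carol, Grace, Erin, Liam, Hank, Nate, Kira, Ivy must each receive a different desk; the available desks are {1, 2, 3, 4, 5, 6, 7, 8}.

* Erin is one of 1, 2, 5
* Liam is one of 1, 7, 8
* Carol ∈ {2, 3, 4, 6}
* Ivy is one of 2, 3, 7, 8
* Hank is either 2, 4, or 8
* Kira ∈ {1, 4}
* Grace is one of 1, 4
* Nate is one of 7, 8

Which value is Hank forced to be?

Among the 8 variables, 5 fits only Erin (and all 8 values in {1, 2, 3, 4, 5, 6, 7, 8} must be used), so Erin = 5.
The 7 still-open variables together cover exactly {1, 2, 3, 4, 6, 7, 8} — 7 values for 7 variables — and 6 appears only in Carol's list, so Carol = 6.
The 6 still-open variables draw from only 6 values {1, 2, 3, 4, 7, 8}, so each is used; only Ivy can be 3, hence Ivy = 3.
The 5 still-open variables together cover exactly {1, 2, 4, 7, 8} — 5 values for 5 variables — and 2 appears only in Hank's list, so Hank = 2.

2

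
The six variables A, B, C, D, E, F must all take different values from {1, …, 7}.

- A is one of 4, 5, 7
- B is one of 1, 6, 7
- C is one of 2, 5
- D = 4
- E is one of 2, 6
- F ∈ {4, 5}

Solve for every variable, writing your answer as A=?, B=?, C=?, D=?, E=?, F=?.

D's domain is down to {4}, so D = 4. Strike 4 from A, F.
F has just one choice, so F = 5. Remove 5 from A, C.
A's domain is down to {7}, so A = 7. Remove 7 from B.
That leaves C = 2. So E can't be 2.
E has just one choice, so E = 6. Strike 6 from B.
B has just one choice, so B = 1.

A=7, B=1, C=2, D=4, E=6, F=5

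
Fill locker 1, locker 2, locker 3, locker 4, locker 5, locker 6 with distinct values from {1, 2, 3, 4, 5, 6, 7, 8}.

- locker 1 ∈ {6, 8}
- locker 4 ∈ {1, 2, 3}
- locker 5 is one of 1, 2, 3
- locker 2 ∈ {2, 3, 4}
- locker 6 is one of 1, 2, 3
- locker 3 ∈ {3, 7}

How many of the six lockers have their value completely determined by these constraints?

locker 4, locker 5, locker 6 share exactly the 3 values {1, 2, 3}; by pigeonhole those values go to them, so strike 1, 2, 3 from locker 2, locker 3.
locker 2 has just one choice, so locker 2 = 4.
That leaves locker 3 = 7.
Determined: locker 2=4, locker 3=7. The other lockers each still have more than one consistent value. That makes 2.

2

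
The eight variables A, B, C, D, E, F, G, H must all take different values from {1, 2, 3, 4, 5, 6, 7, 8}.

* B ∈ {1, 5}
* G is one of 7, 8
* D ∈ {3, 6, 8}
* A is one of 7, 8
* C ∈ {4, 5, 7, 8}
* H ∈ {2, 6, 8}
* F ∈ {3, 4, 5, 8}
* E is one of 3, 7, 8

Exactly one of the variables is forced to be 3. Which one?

Among the 8 variables, 1 fits only B (and all 8 values in {1, 2, 3, 4, 5, 6, 7, 8} must be used), so B = 1.
The 7 still-open variables together cover exactly {2, 3, 4, 5, 6, 7, 8} — 7 values for 7 variables — and 2 appears only in H's list, so H = 2.
The 6 still-open variables together cover exactly {3, 4, 5, 6, 7, 8} — 6 values for 6 variables — and 6 appears only in D's list, so D = 6.
The 2 variables A and G are confined to {7, 8}, which locks those values in; drop them from C, E, F.
So 3 goes to E.

E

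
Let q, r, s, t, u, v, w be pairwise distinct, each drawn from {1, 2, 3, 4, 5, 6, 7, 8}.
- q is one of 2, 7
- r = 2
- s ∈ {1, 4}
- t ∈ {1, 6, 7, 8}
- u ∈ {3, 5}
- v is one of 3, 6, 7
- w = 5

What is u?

r has just one choice, so r = 2. Eliminate 2 elsewhere: q.
That leaves w = 5. Remove 5 from u.
So u = 3.

3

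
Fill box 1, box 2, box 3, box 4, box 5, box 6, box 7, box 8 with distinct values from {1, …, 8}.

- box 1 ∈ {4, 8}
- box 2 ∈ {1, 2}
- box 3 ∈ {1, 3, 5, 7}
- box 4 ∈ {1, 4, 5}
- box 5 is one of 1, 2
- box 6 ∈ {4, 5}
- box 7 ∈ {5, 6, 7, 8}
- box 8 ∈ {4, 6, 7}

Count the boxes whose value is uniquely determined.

2

Among the 8 variables, 3 fits only box 3 (and all 8 values in {1, 2, 3, 4, 5, 6, 7, 8} must be used), so box 3 = 3.
The 2 variables box 2 and box 5 are confined to {1, 2}, which locks those values in; drop them from box 4.
box 4 and box 6 share exactly the 2 values {4, 5}; by pigeonhole those values go to them, so strike 4, 5 from box 1, box 7, box 8.
That leaves box 1 = 8. Remove 8 from box 7.
Determined: box 1=8, box 3=3. The other boxes each still have more than one consistent value. That makes 2.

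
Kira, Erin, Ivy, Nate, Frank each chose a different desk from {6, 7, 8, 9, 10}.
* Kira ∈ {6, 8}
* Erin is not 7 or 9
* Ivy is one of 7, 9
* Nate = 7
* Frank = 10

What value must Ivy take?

9

Nate's domain is down to {7}, so Nate = 7. Remove 7 from Ivy.
So Ivy = 9.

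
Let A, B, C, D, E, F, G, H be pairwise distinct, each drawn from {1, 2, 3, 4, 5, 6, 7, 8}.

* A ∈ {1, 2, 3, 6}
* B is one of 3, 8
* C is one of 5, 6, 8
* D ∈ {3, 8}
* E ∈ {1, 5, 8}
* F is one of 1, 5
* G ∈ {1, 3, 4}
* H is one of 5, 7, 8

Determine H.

7

The 8 variables draw from only 8 values {1, 2, 3, 4, 5, 6, 7, 8}, so each is used; only A can be 2, hence A = 2.
The 7 still-open variables together cover exactly {1, 3, 4, 5, 6, 7, 8} — 7 values for 7 variables — and 4 appears only in G's list, so G = 4.
The 6 still-open variables together cover exactly {1, 3, 5, 6, 7, 8} — 6 values for 6 variables — and 6 appears only in C's list, so C = 6.
The 5 still-open variables together cover exactly {1, 3, 5, 7, 8} — 5 values for 5 variables — and 7 appears only in H's list, so H = 7.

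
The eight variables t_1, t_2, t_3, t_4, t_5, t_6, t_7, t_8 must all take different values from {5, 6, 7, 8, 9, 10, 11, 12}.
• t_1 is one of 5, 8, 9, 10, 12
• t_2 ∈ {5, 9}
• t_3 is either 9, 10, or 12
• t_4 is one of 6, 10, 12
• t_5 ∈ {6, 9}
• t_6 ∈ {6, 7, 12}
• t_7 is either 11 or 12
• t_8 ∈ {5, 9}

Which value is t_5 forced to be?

6

The 8 variables together cover exactly {5, 6, 7, 8, 9, 10, 11, 12} — 8 values for 8 variables — and 7 appears only in t_6's list, so t_6 = 7.
Among the 7 still-open variables, 8 fits only t_1 (and all 7 values in {5, 6, 8, 9, 10, 11, 12} must be used), so t_1 = 8.
The 6 still-open variables draw from only 6 values {5, 6, 9, 10, 11, 12}, so each is used; only t_7 can be 11, hence t_7 = 11.
t_2 and t_8 between them cover only {5, 9} — a naked pair. Remove those values from t_3, t_5.
So t_5 = 6.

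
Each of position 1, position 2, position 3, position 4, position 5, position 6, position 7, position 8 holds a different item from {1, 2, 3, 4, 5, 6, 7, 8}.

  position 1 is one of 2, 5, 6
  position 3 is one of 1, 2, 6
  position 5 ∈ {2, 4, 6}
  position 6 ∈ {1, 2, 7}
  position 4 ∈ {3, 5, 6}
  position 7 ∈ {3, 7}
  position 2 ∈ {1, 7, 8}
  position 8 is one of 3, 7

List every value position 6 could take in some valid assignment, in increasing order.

Among the 8 variables, 4 fits only position 5 (and all 8 values in {1, 2, 3, 4, 5, 6, 7, 8} must be used), so position 5 = 4.
The 7 still-open variables draw from only 7 values {1, 2, 3, 5, 6, 7, 8}, so each is used; only position 2 can be 8, hence position 2 = 8.
The 2 variables position 7 and position 8 are confined to {3, 7}, which locks those values in; drop them from position 4, position 6.
No further eliminations apply; position 6 can still be any of 1, 2.

1, 2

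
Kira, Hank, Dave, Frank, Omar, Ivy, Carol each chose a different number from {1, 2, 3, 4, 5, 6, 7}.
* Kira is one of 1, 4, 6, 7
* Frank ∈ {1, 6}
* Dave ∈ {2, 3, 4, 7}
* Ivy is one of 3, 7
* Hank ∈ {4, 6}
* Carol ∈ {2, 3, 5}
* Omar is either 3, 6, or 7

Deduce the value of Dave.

2

The 7 variables draw from only 7 values {1, 2, 3, 4, 5, 6, 7}, so each is used; only Carol can be 5, hence Carol = 5.
Among the 6 still-open variables, 2 fits only Dave (and all 6 values in {1, 2, 3, 4, 6, 7} must be used), so Dave = 2.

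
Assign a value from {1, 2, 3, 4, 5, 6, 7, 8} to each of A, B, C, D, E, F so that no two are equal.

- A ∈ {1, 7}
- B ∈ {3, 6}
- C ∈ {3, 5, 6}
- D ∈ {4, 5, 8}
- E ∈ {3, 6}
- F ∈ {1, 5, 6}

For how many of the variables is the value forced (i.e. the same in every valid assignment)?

B and E between them cover only {3, 6} — a naked pair. Remove those values from C, F.
C has just one choice, so C = 5. Strike 5 from D, F.
F must be 1 (only option left). Remove 1 from A.
A must be 7 (only option left).
Determined: A=7, C=5, F=1. The other variables each still have more than one consistent value. That makes 3.

3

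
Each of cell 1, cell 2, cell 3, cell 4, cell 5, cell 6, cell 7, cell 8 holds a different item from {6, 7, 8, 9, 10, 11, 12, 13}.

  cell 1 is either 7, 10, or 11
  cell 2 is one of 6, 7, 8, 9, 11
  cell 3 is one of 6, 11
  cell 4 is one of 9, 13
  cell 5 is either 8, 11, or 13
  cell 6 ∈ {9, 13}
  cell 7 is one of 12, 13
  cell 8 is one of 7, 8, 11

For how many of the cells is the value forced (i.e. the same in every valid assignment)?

2

Among the 8 variables, 10 fits only cell 1 (and all 8 values in {6, 7, 8, 9, 10, 11, 12, 13} must be used), so cell 1 = 10.
The 7 still-open variables draw from only 7 values {6, 7, 8, 9, 11, 12, 13}, so each is used; only cell 7 can be 12, hence cell 7 = 12.
cell 4 and cell 6 share exactly the 2 values {9, 13}; by pigeonhole those values go to them, so strike 9, 13 from cell 2, cell 5.
Determined: cell 1=10, cell 7=12. The other cells each still have more than one consistent value. That makes 2.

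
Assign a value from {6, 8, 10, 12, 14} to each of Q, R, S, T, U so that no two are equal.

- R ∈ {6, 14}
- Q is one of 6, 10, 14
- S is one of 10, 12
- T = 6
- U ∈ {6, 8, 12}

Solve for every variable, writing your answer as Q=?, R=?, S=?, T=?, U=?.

T's domain is down to {6}, so T = 6. Eliminate 6 elsewhere: Q, R, U.
R's domain is down to {14}, so R = 14. Strike 14 from Q.
That leaves Q = 10. So S can't be 10.
That leaves S = 12. Strike 12 from U.
U must be 8 (only option left).

Q=10, R=14, S=12, T=6, U=8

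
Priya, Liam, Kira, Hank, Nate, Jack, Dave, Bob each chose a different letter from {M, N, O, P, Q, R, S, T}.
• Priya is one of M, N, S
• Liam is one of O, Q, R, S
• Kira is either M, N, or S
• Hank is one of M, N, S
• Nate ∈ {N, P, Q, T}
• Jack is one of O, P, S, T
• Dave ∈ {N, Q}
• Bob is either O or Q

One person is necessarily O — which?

Bob

The 8 variables together cover exactly {M, N, O, P, Q, R, S, T} — 8 values for 8 variables — and R appears only in Liam's list, so Liam = R.
The 3 variables Priya, Kira, Hank are confined to {M, N, S}, which locks those values in; drop them from Nate, Jack, Dave.
Dave's domain is down to {Q}, so Dave = Q. So Nate, Bob can't be Q.
So O goes to Bob.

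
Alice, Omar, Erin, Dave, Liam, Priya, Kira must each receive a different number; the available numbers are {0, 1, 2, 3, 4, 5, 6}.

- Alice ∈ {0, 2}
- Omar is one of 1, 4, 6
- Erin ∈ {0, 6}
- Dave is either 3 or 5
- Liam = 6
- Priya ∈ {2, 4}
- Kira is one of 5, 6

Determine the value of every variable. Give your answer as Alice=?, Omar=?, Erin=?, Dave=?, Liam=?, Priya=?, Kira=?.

Alice=2, Omar=1, Erin=0, Dave=3, Liam=6, Priya=4, Kira=5

Liam has just one choice, so Liam = 6. Eliminate 6 elsewhere: Omar, Erin, Kira.
Kira's domain is down to {5}, so Kira = 5. Strike 5 from Dave.
Erin has just one choice, so Erin = 0. So Alice can't be 0.
Dave must be 3 (only option left).
Alice must be 2 (only option left). Remove 2 from Priya.
That leaves Priya = 4. So Omar can't be 4.
That leaves Omar = 1.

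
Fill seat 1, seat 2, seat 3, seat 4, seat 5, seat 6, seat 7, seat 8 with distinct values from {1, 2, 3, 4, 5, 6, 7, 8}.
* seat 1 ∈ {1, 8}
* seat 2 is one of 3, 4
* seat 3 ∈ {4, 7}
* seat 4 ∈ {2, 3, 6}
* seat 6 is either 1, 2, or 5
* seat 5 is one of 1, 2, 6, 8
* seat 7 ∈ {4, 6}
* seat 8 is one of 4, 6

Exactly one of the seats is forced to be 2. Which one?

seat 4

The 8 variables together cover exactly {1, 2, 3, 4, 5, 6, 7, 8} — 8 values for 8 variables — and 5 appears only in seat 6's list, so seat 6 = 5.
The 7 still-open variables draw from only 7 values {1, 2, 3, 4, 6, 7, 8}, so each is used; only seat 3 can be 7, hence seat 3 = 7.
seat 7 and seat 8 share exactly the 2 values {4, 6}; by pigeonhole those values go to them, so strike 4, 6 from seat 2, seat 4, seat 5.
seat 2 must be 3 (only option left). Eliminate 3 elsewhere: seat 4.
So 2 goes to seat 4.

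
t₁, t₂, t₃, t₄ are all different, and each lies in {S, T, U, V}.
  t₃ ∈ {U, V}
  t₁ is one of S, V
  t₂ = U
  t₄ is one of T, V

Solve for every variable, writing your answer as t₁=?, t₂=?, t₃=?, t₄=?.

t₂ has just one choice, so t₂ = U. Strike U from t₃.
t₃'s domain is down to {V}, so t₃ = V. So t₁, t₄ can't be V.
t₄ must be T (only option left).
t₁'s domain is down to {S}, so t₁ = S.

t₁=S, t₂=U, t₃=V, t₄=T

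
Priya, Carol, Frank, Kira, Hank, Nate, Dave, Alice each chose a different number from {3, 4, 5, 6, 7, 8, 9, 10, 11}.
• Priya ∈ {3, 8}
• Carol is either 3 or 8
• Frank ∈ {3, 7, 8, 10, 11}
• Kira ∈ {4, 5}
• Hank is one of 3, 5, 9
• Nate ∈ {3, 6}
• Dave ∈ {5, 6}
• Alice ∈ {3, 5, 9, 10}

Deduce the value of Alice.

The 2 variables Priya and Carol are confined to {3, 8}, which locks those values in; drop them from Frank, Hank, Nate, Alice.
That leaves Nate = 6. So Dave can't be 6.
Dave has just one choice, so Dave = 5. Strike 5 from Kira, Hank, Alice.
Kira has just one choice, so Kira = 4.
That leaves Hank = 9. Strike 9 from Alice.
So Alice = 10.

10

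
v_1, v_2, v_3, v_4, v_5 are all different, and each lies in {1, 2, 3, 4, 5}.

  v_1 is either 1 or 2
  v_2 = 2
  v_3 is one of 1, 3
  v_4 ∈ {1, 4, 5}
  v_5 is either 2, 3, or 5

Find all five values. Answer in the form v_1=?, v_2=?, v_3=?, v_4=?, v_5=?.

v_2 must be 2 (only option left). So v_1, v_5 can't be 2.
v_1 must be 1 (only option left). Remove 1 from v_3, v_4.
That leaves v_3 = 3. Strike 3 from v_5.
That leaves v_5 = 5. Strike 5 from v_4.
That leaves v_4 = 4.

v_1=1, v_2=2, v_3=3, v_4=4, v_5=5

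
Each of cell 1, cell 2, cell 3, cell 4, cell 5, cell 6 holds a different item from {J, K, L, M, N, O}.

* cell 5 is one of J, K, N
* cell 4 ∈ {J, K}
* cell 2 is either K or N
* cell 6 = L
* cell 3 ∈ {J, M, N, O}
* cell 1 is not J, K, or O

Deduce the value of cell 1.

M

cell 6 has just one choice, so cell 6 = L. Eliminate L elsewhere: cell 1.
The 5 still-open variables draw from only 5 values {J, K, M, N, O}, so each is used; only cell 3 can be O, hence cell 3 = O.
The 4 still-open variables together cover exactly {J, K, M, N} — 4 values for 4 variables — and M appears only in cell 1's list, so cell 1 = M.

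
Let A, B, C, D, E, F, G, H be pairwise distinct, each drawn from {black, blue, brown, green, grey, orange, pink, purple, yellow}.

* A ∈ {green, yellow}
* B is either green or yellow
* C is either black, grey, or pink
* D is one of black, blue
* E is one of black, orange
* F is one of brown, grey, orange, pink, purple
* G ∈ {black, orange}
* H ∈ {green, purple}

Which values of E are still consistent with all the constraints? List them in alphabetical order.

black, orange

A and B between them cover only {green, yellow} — a naked pair. Remove those values from H.
H must be purple (only option left). Eliminate purple elsewhere: F.
The 2 variables E and G are confined to {black, orange}, which locks those values in; drop them from C, D, F.
D's domain is down to {blue}, so D = blue.
No further eliminations apply; E can still be any of black, orange.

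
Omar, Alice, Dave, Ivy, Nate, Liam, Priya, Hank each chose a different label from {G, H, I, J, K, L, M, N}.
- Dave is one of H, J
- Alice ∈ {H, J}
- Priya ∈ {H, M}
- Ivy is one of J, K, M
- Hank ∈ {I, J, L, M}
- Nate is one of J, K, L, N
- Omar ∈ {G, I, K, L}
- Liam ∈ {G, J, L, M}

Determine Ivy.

K

The 8 variables draw from only 8 values {G, H, I, J, K, L, M, N}, so each is used; only Nate can be N, hence Nate = N.
Alice and Dave share exactly the 2 values {H, J}; by pigeonhole those values go to them, so strike H, J from Ivy, Liam, Priya, Hank.
Priya must be M (only option left). Strike M from Ivy, Liam, Hank.
So Ivy = K.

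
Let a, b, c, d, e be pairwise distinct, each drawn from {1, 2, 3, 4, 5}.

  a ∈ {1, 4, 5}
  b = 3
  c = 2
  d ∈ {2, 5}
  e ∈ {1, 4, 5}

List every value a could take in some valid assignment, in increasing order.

b has just one choice, so b = 3.
c has just one choice, so c = 2. So d can't be 2.
d's domain is down to {5}, so d = 5. Strike 5 from a, e.
No further eliminations apply; a can still be any of 1, 4.

1, 4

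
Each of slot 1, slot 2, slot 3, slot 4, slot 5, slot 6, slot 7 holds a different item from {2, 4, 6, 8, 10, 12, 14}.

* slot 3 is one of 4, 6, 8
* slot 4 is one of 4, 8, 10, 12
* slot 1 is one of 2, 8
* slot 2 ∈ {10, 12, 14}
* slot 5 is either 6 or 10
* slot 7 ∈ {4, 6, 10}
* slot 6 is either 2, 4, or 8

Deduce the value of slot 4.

12

The 7 variables together cover exactly {2, 4, 6, 8, 10, 12, 14} — 7 values for 7 variables — and 14 appears only in slot 2's list, so slot 2 = 14.
Among the 6 still-open variables, 12 fits only slot 4 (and all 6 values in {2, 4, 6, 8, 10, 12} must be used), so slot 4 = 12.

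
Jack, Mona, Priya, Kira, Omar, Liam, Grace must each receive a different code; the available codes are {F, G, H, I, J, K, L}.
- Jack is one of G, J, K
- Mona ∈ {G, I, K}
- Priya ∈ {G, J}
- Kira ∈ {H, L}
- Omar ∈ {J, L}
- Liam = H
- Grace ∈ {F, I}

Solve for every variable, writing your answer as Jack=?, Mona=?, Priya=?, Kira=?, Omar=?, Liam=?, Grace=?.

Jack=K, Mona=I, Priya=G, Kira=L, Omar=J, Liam=H, Grace=F

Liam has just one choice, so Liam = H. Eliminate H elsewhere: Kira.
Kira has just one choice, so Kira = L. Eliminate L elsewhere: Omar.
That leaves Omar = J. So Jack, Priya can't be J.
Priya has just one choice, so Priya = G. So Jack, Mona can't be G.
That leaves Jack = K. Strike K from Mona.
Mona has just one choice, so Mona = I. Strike I from Grace.
Grace has just one choice, so Grace = F.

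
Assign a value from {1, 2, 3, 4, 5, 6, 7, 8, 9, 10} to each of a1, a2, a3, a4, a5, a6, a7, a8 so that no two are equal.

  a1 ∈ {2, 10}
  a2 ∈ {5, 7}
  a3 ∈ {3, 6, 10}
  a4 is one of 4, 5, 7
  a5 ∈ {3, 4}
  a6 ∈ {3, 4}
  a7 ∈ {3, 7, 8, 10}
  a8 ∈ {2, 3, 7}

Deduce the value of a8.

The 8 variables together cover exactly {2, 3, 4, 5, 6, 7, 8, 10} — 8 values for 8 variables — and 6 appears only in a3's list, so a3 = 6.
The 7 still-open variables draw from only 7 values {2, 3, 4, 5, 7, 8, 10}, so each is used; only a7 can be 8, hence a7 = 8.
The 6 still-open variables together cover exactly {2, 3, 4, 5, 7, 10} — 6 values for 6 variables — and 10 appears only in a1's list, so a1 = 10.
Among the 5 still-open variables, 2 fits only a8 (and all 5 values in {2, 3, 4, 5, 7} must be used), so a8 = 2.

2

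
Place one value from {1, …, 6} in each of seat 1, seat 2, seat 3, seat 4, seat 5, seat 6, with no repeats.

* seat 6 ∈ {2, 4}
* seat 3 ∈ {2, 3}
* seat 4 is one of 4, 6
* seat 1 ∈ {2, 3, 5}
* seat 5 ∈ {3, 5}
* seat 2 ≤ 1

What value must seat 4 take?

seat 2 has just one choice, so seat 2 = 1.
The 5 still-open variables together cover exactly {2, 3, 4, 5, 6} — 5 values for 5 variables — and 6 appears only in seat 4's list, so seat 4 = 6.

6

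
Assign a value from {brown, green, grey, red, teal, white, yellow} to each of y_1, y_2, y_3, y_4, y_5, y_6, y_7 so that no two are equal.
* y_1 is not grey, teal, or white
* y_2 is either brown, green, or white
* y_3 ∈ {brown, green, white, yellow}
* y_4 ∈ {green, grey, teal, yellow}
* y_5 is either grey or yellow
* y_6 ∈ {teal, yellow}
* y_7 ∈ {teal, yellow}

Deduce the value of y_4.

The 7 variables draw from only 7 values {brown, green, grey, red, teal, white, yellow}, so each is used; only y_1 can be red, hence y_1 = red.
The 2 variables y_6 and y_7 are confined to {teal, yellow}, which locks those values in; drop them from y_3, y_4, y_5.
That leaves y_5 = grey. So y_4 can't be grey.
So y_4 = green.

green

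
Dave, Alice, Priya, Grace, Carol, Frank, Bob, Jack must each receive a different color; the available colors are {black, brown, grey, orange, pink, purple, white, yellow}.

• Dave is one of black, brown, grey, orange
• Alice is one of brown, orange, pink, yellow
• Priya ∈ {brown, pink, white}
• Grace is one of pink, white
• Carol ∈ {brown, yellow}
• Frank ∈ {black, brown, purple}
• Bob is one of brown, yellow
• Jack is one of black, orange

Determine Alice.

The 8 variables together cover exactly {black, brown, grey, orange, pink, purple, white, yellow} — 8 values for 8 variables — and grey appears only in Dave's list, so Dave = grey.
The 7 still-open variables together cover exactly {black, brown, orange, pink, purple, white, yellow} — 7 values for 7 variables — and purple appears only in Frank's list, so Frank = purple.
The 6 still-open variables draw from only 6 values {black, brown, orange, pink, white, yellow}, so each is used; only Jack can be black, hence Jack = black.
Among the 5 still-open variables, orange fits only Alice (and all 5 values in {brown, orange, pink, white, yellow} must be used), so Alice = orange.

orange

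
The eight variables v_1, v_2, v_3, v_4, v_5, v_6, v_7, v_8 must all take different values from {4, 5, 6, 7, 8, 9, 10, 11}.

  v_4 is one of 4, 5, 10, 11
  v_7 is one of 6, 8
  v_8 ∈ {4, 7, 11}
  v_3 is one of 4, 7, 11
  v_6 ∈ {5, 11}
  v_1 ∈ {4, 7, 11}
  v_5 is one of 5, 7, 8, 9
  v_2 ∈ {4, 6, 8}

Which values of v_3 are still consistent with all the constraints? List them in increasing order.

4, 7, 11

Among the 8 variables, 9 fits only v_5 (and all 8 values in {4, 5, 6, 7, 8, 9, 10, 11} must be used), so v_5 = 9.
The 7 still-open variables together cover exactly {4, 5, 6, 7, 8, 10, 11} — 7 values for 7 variables — and 10 appears only in v_4's list, so v_4 = 10.
The 6 still-open variables together cover exactly {4, 5, 6, 7, 8, 11} — 6 values for 6 variables — and 5 appears only in v_6's list, so v_6 = 5.
v_1, v_3, v_8 share exactly the 3 values {4, 7, 11}; by pigeonhole those values go to them, so strike 4, 7, 11 from v_2.
No further eliminations apply; v_3 can still be any of 4, 7, 11.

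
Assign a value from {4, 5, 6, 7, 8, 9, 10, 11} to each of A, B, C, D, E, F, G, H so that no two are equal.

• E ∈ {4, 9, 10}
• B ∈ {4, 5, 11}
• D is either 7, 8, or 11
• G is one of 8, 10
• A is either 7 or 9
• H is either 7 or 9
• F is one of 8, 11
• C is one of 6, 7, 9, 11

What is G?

The 8 variables together cover exactly {4, 5, 6, 7, 8, 9, 10, 11} — 8 values for 8 variables — and 5 appears only in B's list, so B = 5.
Among the 7 still-open variables, 4 fits only E (and all 7 values in {4, 6, 7, 8, 9, 10, 11} must be used), so E = 4.
The 6 still-open variables together cover exactly {6, 7, 8, 9, 10, 11} — 6 values for 6 variables — and 6 appears only in C's list, so C = 6.
Among the 5 still-open variables, 10 fits only G (and all 5 values in {7, 8, 9, 10, 11} must be used), so G = 10.

10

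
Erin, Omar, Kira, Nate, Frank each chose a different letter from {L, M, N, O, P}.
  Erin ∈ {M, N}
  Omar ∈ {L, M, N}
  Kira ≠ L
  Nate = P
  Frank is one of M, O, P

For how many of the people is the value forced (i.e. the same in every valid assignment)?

2

Nate must be P (only option left). Strike P from Kira, Frank.
Among the 4 still-open variables, L fits only Omar (and all 4 values in {L, M, N, O} must be used), so Omar = L.
Determined: Omar=L, Nate=P. The other people each still have more than one consistent value. That makes 2.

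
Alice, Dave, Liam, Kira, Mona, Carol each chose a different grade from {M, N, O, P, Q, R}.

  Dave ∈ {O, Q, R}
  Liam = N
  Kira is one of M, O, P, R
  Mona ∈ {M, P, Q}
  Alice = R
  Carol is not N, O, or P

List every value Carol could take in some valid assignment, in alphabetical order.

Alice has just one choice, so Alice = R. So Dave, Kira, Carol can't be R.
Liam has just one choice, so Liam = N.
No further eliminations apply; Carol can still be any of M, Q.

M, Q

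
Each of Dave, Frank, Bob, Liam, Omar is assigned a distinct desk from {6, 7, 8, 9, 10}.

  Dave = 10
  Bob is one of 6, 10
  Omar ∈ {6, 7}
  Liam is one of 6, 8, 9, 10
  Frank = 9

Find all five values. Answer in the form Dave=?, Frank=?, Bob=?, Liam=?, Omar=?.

Dave=10, Frank=9, Bob=6, Liam=8, Omar=7

Dave must be 10 (only option left). Remove 10 from Bob, Liam.
That leaves Frank = 9. Remove 9 from Liam.
Bob has just one choice, so Bob = 6. Eliminate 6 elsewhere: Liam, Omar.
Liam must be 8 (only option left).
That leaves Omar = 7.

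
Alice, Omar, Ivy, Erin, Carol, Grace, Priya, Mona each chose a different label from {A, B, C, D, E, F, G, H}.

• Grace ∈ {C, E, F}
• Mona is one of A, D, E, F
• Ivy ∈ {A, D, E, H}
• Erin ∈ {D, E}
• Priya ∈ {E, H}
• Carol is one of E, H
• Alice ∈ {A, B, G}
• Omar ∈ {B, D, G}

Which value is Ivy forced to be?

The 8 variables together cover exactly {A, B, C, D, E, F, G, H} — 8 values for 8 variables — and C appears only in Grace's list, so Grace = C.
The 7 still-open variables draw from only 7 values {A, B, D, E, F, G, H}, so each is used; only Mona can be F, hence Mona = F.
Carol and Priya share exactly the 2 values {E, H}; by pigeonhole those values go to them, so strike E, H from Ivy, Erin.
Erin must be D (only option left). Remove D from Omar, Ivy.
So Ivy = A.

A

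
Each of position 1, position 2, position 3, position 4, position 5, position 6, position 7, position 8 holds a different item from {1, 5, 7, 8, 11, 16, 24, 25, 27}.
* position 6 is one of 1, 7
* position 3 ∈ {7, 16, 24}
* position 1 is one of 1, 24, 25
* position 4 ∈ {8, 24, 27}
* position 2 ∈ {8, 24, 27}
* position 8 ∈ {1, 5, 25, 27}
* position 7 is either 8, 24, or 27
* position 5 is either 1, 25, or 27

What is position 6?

The 8 variables together cover exactly {1, 5, 7, 8, 16, 24, 25, 27} — 8 values for 8 variables — and 5 appears only in position 8's list, so position 8 = 5.
The 7 still-open variables together cover exactly {1, 7, 8, 16, 24, 25, 27} — 7 values for 7 variables — and 16 appears only in position 3's list, so position 3 = 16.
The 6 still-open variables draw from only 6 values {1, 7, 8, 24, 25, 27}, so each is used; only position 6 can be 7, hence position 6 = 7.

7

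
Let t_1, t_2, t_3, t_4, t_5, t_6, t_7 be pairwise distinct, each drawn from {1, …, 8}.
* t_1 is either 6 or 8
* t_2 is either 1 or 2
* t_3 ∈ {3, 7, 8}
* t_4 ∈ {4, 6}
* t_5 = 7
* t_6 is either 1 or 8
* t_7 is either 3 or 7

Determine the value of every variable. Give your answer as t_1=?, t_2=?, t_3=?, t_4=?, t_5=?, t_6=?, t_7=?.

t_5's domain is down to {7}, so t_5 = 7. Remove 7 from t_3, t_7.
t_7's domain is down to {3}, so t_7 = 3. So t_3 can't be 3.
t_3 must be 8 (only option left). Remove 8 from t_1, t_6.
t_6 must be 1 (only option left). So t_2 can't be 1.
t_1's domain is down to {6}, so t_1 = 6. Eliminate 6 elsewhere: t_4.
t_2 must be 2 (only option left).
That leaves t_4 = 4.

t_1=6, t_2=2, t_3=8, t_4=4, t_5=7, t_6=1, t_7=3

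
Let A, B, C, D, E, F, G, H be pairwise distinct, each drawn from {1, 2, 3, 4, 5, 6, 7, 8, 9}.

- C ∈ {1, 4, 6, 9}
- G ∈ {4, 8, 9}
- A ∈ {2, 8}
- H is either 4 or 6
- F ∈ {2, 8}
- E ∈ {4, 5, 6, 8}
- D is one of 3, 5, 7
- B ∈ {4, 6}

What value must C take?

1

The 2 variables A and F are confined to {2, 8}, which locks those values in; drop them from E, G.
B and H share exactly the 2 values {4, 6}; by pigeonhole those values go to them, so strike 4, 6 from C, E, G.
That leaves E = 5. Remove 5 from D.
That leaves G = 9. Strike 9 from C.
So C = 1.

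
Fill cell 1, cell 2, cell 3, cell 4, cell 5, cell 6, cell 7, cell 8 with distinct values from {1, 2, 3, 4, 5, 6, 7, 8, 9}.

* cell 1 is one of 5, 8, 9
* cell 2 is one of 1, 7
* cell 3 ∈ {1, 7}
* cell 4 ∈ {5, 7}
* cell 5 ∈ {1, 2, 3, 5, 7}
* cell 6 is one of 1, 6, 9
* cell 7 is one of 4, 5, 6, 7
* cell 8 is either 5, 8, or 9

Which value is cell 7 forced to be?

The 2 variables cell 2 and cell 3 are confined to {1, 7}, which locks those values in; drop them from cell 4, cell 5, cell 6, cell 7.
cell 4 must be 5 (only option left). So cell 1, cell 5, cell 7, cell 8 can't be 5.
The 2 variables cell 1 and cell 8 are confined to {8, 9}, which locks those values in; drop them from cell 6.
cell 6 has just one choice, so cell 6 = 6. Eliminate 6 elsewhere: cell 7.
So cell 7 = 4.

4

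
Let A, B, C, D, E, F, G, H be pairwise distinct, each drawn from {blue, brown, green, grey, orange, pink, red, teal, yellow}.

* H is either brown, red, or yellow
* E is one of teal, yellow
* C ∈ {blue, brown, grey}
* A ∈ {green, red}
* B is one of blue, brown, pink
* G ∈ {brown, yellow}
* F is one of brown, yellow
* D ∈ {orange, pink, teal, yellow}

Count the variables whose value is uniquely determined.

The 2 variables F and G are confined to {brown, yellow}, which locks those values in; drop them from B, C, D, E, H.
E's domain is down to {teal}, so E = teal. Remove teal from D.
H's domain is down to {red}, so H = red. So A can't be red.
That leaves A = green.
Determined: A=green, E=teal, H=red. The other variables each still have more than one consistent value. That makes 3.

3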